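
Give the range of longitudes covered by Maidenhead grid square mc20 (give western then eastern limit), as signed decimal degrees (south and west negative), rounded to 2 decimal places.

Field M=12, C=2: +12·20° lon, +2·10° lat → SW at lon 60°, lat -70°.
Square 2, 0: +2·2° lon, +0·1° lat → SW at lon 64°, lat -70°.
Cell spans 2° lon × 1° lat.
west 64.00, east 66.00.

64.00, 66.00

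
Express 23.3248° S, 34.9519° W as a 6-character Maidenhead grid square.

Add 180° to longitude and 90° to latitude: 145.0481, 66.6752.
Field (20°×10°, letters A–R): 145.0481/20 → 7 → H, 66.6752/10 → 6 → G; chars HG.
Square (2°×1°, digits 0–9): 5.0481/2 → 2, 6.6752/1 → 6; chars 26.
Subsquare (5′×2.5′, letters a–x): 1.0481/0.0833333 → 12 → m, 0.6752/0.0416667 → 16 → q; chars mq.

HG26mq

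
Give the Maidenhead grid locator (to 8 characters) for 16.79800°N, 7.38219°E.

JK36qt51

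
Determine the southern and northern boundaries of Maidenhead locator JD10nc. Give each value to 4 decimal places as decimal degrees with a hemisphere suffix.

59.9167° S, 59.8750° S

Field J=9, D=3: +9·20° lon, +3·10° lat → SW at lon 0°, lat -60°.
Square 1, 0: +1·2° lon, +0·1° lat → SW at lon 2°, lat -60°.
Subsquare n=13, c=2: +13·0.0833333° lon, +2·0.0416667° lat → SW at lon 3.08333°, lat -59.9167°.
Cell spans 0.0833333° lon × 0.0416667° lat.
south 59.9167° S, north 59.8750° S.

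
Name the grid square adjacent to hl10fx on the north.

HL11fa

Latitude subsquare x = 23; +1 → 24, wraps to 0 = a, carry into square.
Latitude square 0; +1 → 1.
The longitude characters are unchanged.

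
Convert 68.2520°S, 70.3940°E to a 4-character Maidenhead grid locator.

Shift to the Maidenhead origin (180°W, 90°S): lon 250.39, lat 21.75.
Field: lon ⌊250.39/20⌋ = 12 → M; lat ⌊21.75/10⌋ = 2 → C.
Square: lon ⌊10.39/2⌋ = 5; lat ⌊1.75/1⌋ = 1.

MC51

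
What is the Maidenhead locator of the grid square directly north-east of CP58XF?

CP68ag

Longitude subsquare x = 23; +1 → 24, wraps to 0 = a, carry into square.
Longitude square 5; +1 → 6.
Latitude subsquare f = 5; +1 → 6 = g.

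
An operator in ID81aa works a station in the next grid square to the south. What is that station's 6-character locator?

ID80ax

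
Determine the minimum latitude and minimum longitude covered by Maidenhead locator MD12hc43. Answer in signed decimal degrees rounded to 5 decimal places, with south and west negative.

Field M=12, D=3: +12·20° lon, +3·10° lat → SW at lon 60°, lat -60°.
Square 1, 2: +1·2° lon, +2·1° lat → SW at lon 62°, lat -58°.
Subsquare h=7, c=2: +7·0.0833333° lon, +2·0.0416667° lat → SW at lon 62.5833°, lat -57.9167°.
Extended square 4, 3: +4·0.00833333° lon, +3·0.00416667° lat → SW at lon 62.6167°, lat -57.9042°.
latitude -57.90417, longitude 62.61667.

-57.90417, 62.61667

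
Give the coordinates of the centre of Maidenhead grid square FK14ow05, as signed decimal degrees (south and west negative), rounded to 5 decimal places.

Field F=5, K=10: +5·20° lon, +10·10° lat → SW at lon -80°, lat 10°.
Square 1, 4: +1·2° lon, +4·1° lat → SW at lon -78°, lat 14°.
Subsquare o=14, w=22: +14·0.0833333° lon, +22·0.0416667° lat → SW at lon -76.8333°, lat 14.9167°.
Extended square 0, 5: +0·0.00833333° lon, +5·0.00416667° lat → SW at lon -76.8333°, lat 14.9375°.
Cell spans 0.00833333° lon × 0.00416667° lat. Centre is SW corner plus half of each.
latitude 14.93958, longitude -76.82917.

14.93958, -76.82917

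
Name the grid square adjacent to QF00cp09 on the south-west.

Longitude extended square 0; −1 → -1, wraps to 9, carry into subsquare.
Longitude subsquare c = 2; −1 → 1 = b.
Latitude extended square 9; −1 → 8.

QF00bp98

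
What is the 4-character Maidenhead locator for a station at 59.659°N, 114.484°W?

Shift to the Maidenhead origin (180°W, 90°S): lon 65.52, lat 149.66.
Field: lon ⌊65.52/20⌋ = 3 → D; lat ⌊149.66/10⌋ = 14 → O.
Square: lon ⌊5.52/2⌋ = 2; lat ⌊9.66/1⌋ = 9.

DO29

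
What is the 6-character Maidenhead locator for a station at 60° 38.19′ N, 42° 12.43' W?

GP80vp

Shift to the Maidenhead origin (180°W, 90°S): lon 137.7928, lat 150.6365.
Field (20°×10°, letters A–R): 137.7928/20 → 6 → G, 150.6365/10 → 15 → P; chars GP.
Square (2°×1°, digits 0–9): 17.7928/2 → 8, 0.6365/1 → 0; chars 80.
Subsquare (5′×2.5′, letters a–x): 1.7928/0.0833333 → 21 → v, 0.6365/0.0416667 → 15 → p; chars vp.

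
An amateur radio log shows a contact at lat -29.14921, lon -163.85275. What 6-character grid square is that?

AG80bu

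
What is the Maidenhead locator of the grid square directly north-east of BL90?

CL01

Longitude square 9; +1 → 10, wraps to 0, carry into field.
Longitude field B = 1; +1 → 2 = C.
Latitude square 0; +1 → 1.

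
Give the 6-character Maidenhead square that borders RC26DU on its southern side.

Latitude subsquare u = 20; −1 → 19 = t.
The longitude characters are unchanged.

RC26dt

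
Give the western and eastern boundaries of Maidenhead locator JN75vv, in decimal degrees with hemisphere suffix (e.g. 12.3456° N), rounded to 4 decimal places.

15.7500° E, 15.8333° E

Field J=9, N=13: +9·20° lon, +13·10° lat → SW at lon 0°, lat 40°.
Square 7, 5: +7·2° lon, +5·1° lat → SW at lon 14°, lat 45°.
Subsquare v=21, v=21: +21·0.0833333° lon, +21·0.0416667° lat → SW at lon 15.75°, lat 45.875°.
Cell spans 0.0833333° lon × 0.0416667° lat.
west 15.7500° E, east 15.8333° E.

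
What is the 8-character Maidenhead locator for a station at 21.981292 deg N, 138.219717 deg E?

Shift to the Maidenhead origin (180°W, 90°S): lon 318.21972, lat 111.98129.
Field (20°×10°, letters A–R): 318.21972/20 → 15 → P, 111.98129/10 → 11 → L; chars PL.
Square (2°×1°, digits 0–9): 18.21972/2 → 9, 1.98129/1 → 1; chars 91.
Subsquare (5′×2.5′, letters a–x): 0.21972/0.0833333 → 2 → c, 0.98129/0.0416667 → 23 → x; chars cx.
Extended square (30″×15″, digits 0–9): 0.05305/0.00833333 → 6, 0.02296/0.00416667 → 5; chars 65.

PL91cx65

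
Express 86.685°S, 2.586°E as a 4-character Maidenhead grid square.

JA13

Add 180° to longitude and 90° to latitude: 182.59, 3.31.
Field: lon ⌊182.59/20⌋ = 9 → J; lat ⌊3.31/10⌋ = 0 → A.
Square: lon ⌊2.59/2⌋ = 1; lat ⌊3.31/1⌋ = 3.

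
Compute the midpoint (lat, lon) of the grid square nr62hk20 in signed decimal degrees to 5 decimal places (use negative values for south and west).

82.41875, 92.60417

Field N=13, R=17: +13·20° lon, +17·10° lat → SW at lon 80°, lat 80°.
Square 6, 2: +6·2° lon, +2·1° lat → SW at lon 92°, lat 82°.
Subsquare h=7, k=10: +7·0.0833333° lon, +10·0.0416667° lat → SW at lon 92.5833°, lat 82.4167°.
Extended square 2, 0: +2·0.00833333° lon, +0·0.00416667° lat → SW at lon 92.6°, lat 82.4167°.
Cell spans 0.00833333° lon × 0.00416667° lat. Centre is SW corner plus half of each.
latitude 82.41875, longitude 92.60417.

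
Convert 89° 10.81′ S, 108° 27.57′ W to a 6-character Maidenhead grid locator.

DA50st

Add 180° to longitude and 90° to latitude: 71.5405, 0.8198.
Field (20°×10°, letters A–R): lon ⌊71.5405/20⌋ = 3 → D; lat ⌊0.8198/10⌋ = 0 → A.
Square (2°×1°, digits 0–9): lon ⌊11.5405/2⌋ = 5; lat ⌊0.8198/1⌋ = 0.
Subsquare (5′×2.5′, letters a–x): lon ⌊1.5405/0.0833333⌋ = 18 → s; lat ⌊0.8198/0.0416667⌋ = 19 → t.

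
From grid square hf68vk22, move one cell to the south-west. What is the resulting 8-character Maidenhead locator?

Longitude extended square 2; −1 → 1.
Latitude extended square 2; −1 → 1.

HF68vk11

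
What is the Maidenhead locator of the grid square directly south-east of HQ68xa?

Longitude subsquare x = 23; +1 → 24, wraps to 0 = a, carry into square.
Longitude square 6; +1 → 7.
Latitude subsquare a = 0; −1 → -1, wraps to 23 = x, carry into square.
Latitude square 8; −1 → 7.

HQ77ax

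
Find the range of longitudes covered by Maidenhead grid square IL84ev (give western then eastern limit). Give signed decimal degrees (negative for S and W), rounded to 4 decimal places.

-3.6667, -3.5833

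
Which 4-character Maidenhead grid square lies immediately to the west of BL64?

Longitude square 6; −1 → 5.
The latitude characters are unchanged.

BL54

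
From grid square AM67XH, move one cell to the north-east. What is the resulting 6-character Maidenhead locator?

AM77ai

Longitude subsquare x = 23; +1 → 24, wraps to 0 = a, carry into square.
Longitude square 6; +1 → 7.
Latitude subsquare h = 7; +1 → 8 = i.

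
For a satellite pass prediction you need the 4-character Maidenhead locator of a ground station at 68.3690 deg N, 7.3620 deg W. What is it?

IP68

Shift to the Maidenhead origin (180°W, 90°S): lon 172.64, lat 158.37.
Field (20°×10°, letters A–R): 172.64/20 → 8 → I, 158.37/10 → 15 → P; chars IP.
Square (2°×1°, digits 0–9): 12.64/2 → 6, 8.37/1 → 8; chars 68.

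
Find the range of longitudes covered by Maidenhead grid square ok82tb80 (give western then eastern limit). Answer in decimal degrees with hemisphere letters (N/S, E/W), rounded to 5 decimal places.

Field O=14, K=10: +14·20° lon, +10·10° lat → SW at lon 100°, lat 10°.
Square 8, 2: +8·2° lon, +2·1° lat → SW at lon 116°, lat 12°.
Subsquare t=19, b=1: +19·0.0833333° lon, +1·0.0416667° lat → SW at lon 117.583°, lat 12.0417°.
Extended square 8, 0: +8·0.00833333° lon, +0·0.00416667° lat → SW at lon 117.65°, lat 12.0417°.
Cell spans 0.00833333° lon × 0.00416667° lat.
west 117.65000° E, east 117.65833° E.

117.65000° E, 117.65833° E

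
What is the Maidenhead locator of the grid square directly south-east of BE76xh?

BE86ag

Longitude subsquare x = 23; +1 → 24, wraps to 0 = a, carry into square.
Longitude square 7; +1 → 8.
Latitude subsquare h = 7; −1 → 6 = g.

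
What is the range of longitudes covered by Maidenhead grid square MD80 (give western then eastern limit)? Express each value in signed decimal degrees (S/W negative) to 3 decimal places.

76.000, 78.000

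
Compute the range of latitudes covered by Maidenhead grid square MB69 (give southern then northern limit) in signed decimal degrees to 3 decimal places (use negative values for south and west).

Field M=12, B=1: +12·20° lon, +1·10° lat → SW at lon 60°, lat -80°.
Square 6, 9: +6·2° lon, +9·1° lat → SW at lon 72°, lat -71°.
Cell spans 2° lon × 1° lat.
south -71.000, north -70.000.

-71.000, -70.000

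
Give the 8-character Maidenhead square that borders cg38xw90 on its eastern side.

CG48aw00

Longitude extended square 9; +1 → 10, wraps to 0, carry into subsquare.
Longitude subsquare x = 23; +1 → 24, wraps to 0 = a, carry into square.
Longitude square 3; +1 → 4.
The latitude characters are unchanged.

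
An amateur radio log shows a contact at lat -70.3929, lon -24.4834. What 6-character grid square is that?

Add 180° to longitude and 90° to latitude: 155.5166, 19.6071.
Field (20°×10°, letters A–R): 155.5166/20 → 7 → H, 19.6071/10 → 1 → B; chars HB.
Square (2°×1°, digits 0–9): 15.5166/2 → 7, 9.6071/1 → 9; chars 79.
Subsquare (5′×2.5′, letters a–x): 1.5166/0.0833333 → 18 → s, 0.6071/0.0416667 → 14 → o; chars so.

HB79so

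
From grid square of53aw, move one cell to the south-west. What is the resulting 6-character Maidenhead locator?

OF43xv

Longitude subsquare a = 0; −1 → -1, wraps to 23 = x, carry into square.
Longitude square 5; −1 → 4.
Latitude subsquare w = 22; −1 → 21 = v.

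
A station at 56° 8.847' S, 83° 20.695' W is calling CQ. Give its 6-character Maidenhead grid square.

Shift to the Maidenhead origin (180°W, 90°S): lon 96.6551, lat 33.8526.
Field: lon ⌊96.6551/20⌋ = 4 → E; lat ⌊33.8526/10⌋ = 3 → D.
Square: lon ⌊16.6551/2⌋ = 8; lat ⌊3.8526/1⌋ = 3.
Subsquare: lon ⌊0.6551/0.0833333⌋ = 7 → h; lat ⌊0.8526/0.0416667⌋ = 20 → u.

ED83hu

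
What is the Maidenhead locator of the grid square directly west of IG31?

Longitude square 3; −1 → 2.
The latitude characters are unchanged.

IG21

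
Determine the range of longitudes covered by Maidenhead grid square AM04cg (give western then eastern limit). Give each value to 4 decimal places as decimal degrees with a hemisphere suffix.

Field A=0, M=12: +0·20° lon, +12·10° lat → SW at lon -180°, lat 30°.
Square 0, 4: +0·2° lon, +4·1° lat → SW at lon -180°, lat 34°.
Subsquare c=2, g=6: +2·0.0833333° lon, +6·0.0416667° lat → SW at lon -179.833°, lat 34.25°.
Cell spans 0.0833333° lon × 0.0416667° lat.
west 179.8333° W, east 179.7500° W.

179.8333° W, 179.7500° W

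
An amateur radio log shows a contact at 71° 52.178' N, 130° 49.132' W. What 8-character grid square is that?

Offset from 180°W / 90°S: lon 49.18113°, lat 161.86963°.
Field: lon ⌊49.18113/20⌋ = 2 → C; lat ⌊161.86963/10⌋ = 16 → Q.
Square: lon ⌊9.18113/2⌋ = 4; lat ⌊1.86963/1⌋ = 1.
Subsquare: lon ⌊1.18113/0.0833333⌋ = 14 → o; lat ⌊0.86963/0.0416667⌋ = 20 → u.
Extended square: lon ⌊0.01447/0.00833333⌋ = 1; lat ⌊0.03630/0.00416667⌋ = 8.

CQ41ou18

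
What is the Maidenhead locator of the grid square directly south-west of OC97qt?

OC97ps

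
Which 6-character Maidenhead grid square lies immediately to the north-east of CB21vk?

CB21wl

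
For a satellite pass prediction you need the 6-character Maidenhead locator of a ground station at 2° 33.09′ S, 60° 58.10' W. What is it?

Add 180° to longitude and 90° to latitude: 119.0317, 87.4485.
Field: lon ⌊119.0317/20⌋ = 5 → F; lat ⌊87.4485/10⌋ = 8 → I.
Square: lon ⌊19.0317/2⌋ = 9; lat ⌊7.4485/1⌋ = 7.
Subsquare: lon ⌊1.0317/0.0833333⌋ = 12 → m; lat ⌊0.4485/0.0416667⌋ = 10 → k.

FI97mk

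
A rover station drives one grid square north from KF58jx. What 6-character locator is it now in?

KF59ja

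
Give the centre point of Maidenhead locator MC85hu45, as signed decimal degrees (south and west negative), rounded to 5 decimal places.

-64.14375, 76.62083

Field M=12, C=2: +12·20° lon, +2·10° lat → SW at lon 60°, lat -70°.
Square 8, 5: +8·2° lon, +5·1° lat → SW at lon 76°, lat -65°.
Subsquare h=7, u=20: +7·0.0833333° lon, +20·0.0416667° lat → SW at lon 76.5833°, lat -64.1667°.
Extended square 4, 5: +4·0.00833333° lon, +5·0.00416667° lat → SW at lon 76.6167°, lat -64.1458°.
Cell spans 0.00833333° lon × 0.00416667° lat. Centre is SW corner plus half of each.
latitude -64.14375, longitude 76.62083.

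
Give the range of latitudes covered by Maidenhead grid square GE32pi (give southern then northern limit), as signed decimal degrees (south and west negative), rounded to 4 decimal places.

Field G=6, E=4: +6·20° lon, +4·10° lat → SW at lon -60°, lat -50°.
Square 3, 2: +3·2° lon, +2·1° lat → SW at lon -54°, lat -48°.
Subsquare p=15, i=8: +15·0.0833333° lon, +8·0.0416667° lat → SW at lon -52.75°, lat -47.6667°.
Cell spans 0.0833333° lon × 0.0416667° lat.
south -47.6667, north -47.6250.

-47.6667, -47.6250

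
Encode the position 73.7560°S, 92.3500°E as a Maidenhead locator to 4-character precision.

NB66

Add 180° to longitude and 90° to latitude: 272.35, 16.24.
Field: lon ⌊272.35/20⌋ = 13 → N; lat ⌊16.24/10⌋ = 1 → B.
Square: lon ⌊12.35/2⌋ = 6; lat ⌊6.24/1⌋ = 6.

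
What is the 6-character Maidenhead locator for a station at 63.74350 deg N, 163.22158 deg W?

AP83jr

Shift to the Maidenhead origin (180°W, 90°S): lon 16.7784, lat 153.7435.
Field: lon ⌊16.7784/20⌋ = 0 → A; lat ⌊153.7435/10⌋ = 15 → P.
Square: lon ⌊16.7784/2⌋ = 8; lat ⌊3.7435/1⌋ = 3.
Subsquare: lon ⌊0.7784/0.0833333⌋ = 9 → j; lat ⌊0.7435/0.0416667⌋ = 17 → r.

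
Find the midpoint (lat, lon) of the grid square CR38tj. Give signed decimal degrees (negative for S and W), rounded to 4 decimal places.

88.3958, -132.3750

Field C=2, R=17: +2·20° lon, +17·10° lat → SW at lon -140°, lat 80°.
Square 3, 8: +3·2° lon, +8·1° lat → SW at lon -134°, lat 88°.
Subsquare t=19, j=9: +19·0.0833333° lon, +9·0.0416667° lat → SW at lon -132.417°, lat 88.375°.
Cell spans 0.0833333° lon × 0.0416667° lat. Centre is SW corner plus half of each.
latitude 88.3958, longitude -132.3750.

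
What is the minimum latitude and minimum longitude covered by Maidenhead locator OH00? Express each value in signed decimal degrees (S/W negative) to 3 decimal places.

Field O=14, H=7: +14·20° lon, +7·10° lat → SW at lon 100°, lat -20°.
Square 0, 0: +0·2° lon, +0·1° lat → SW at lon 100°, lat -20°.
latitude -20.000, longitude 100.000.

-20.000, 100.000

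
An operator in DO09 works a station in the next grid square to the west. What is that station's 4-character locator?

Longitude square 0; −1 → -1, wraps to 9, carry into field.
Longitude field D = 3; −1 → 2 = C.
The latitude characters are unchanged.

CO99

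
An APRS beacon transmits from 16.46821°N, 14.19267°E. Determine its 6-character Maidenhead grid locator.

Offset from 180°W / 90°S: lon 194.1927°, lat 106.4682°.
Field: 194.1927/20 → 9 → J, 106.4682/10 → 10 → K; chars JK.
Square: 14.1927/2 → 7, 6.4682/1 → 6; chars 76.
Subsquare: 0.1927/0.0833333 → 2 → c, 0.4682/0.0416667 → 11 → l; chars cl.

JK76cl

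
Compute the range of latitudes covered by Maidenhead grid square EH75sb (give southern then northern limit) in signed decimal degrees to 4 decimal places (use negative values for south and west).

-14.9583, -14.9167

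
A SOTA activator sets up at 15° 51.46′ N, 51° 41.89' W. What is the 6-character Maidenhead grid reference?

Shift to the Maidenhead origin (180°W, 90°S): lon 128.3018, lat 105.8577.
Field: lon ⌊128.3018/20⌋ = 6 → G; lat ⌊105.8577/10⌋ = 10 → K.
Square: lon ⌊8.3018/2⌋ = 4; lat ⌊5.8577/1⌋ = 5.
Subsquare: lon ⌊0.3018/0.0833333⌋ = 3 → d; lat ⌊0.8577/0.0416667⌋ = 20 → u.

GK45du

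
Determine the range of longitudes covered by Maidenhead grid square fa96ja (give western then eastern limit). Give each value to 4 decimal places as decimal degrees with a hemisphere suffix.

Field F=5, A=0: +5·20° lon, +0·10° lat → SW at lon -80°, lat -90°.
Square 9, 6: +9·2° lon, +6·1° lat → SW at lon -62°, lat -84°.
Subsquare j=9, a=0: +9·0.0833333° lon, +0·0.0416667° lat → SW at lon -61.25°, lat -84°.
Cell spans 0.0833333° lon × 0.0416667° lat.
west 61.2500° W, east 61.1667° W.

61.2500° W, 61.1667° W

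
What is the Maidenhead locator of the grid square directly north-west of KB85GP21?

KB85gp12

Longitude extended square 2; −1 → 1.
Latitude extended square 1; +1 → 2.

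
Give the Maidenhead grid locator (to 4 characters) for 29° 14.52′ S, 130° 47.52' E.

PG50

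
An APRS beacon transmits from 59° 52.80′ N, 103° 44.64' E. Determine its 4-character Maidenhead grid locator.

Offset from 180°W / 90°S: lon 283.74°, lat 149.88°.
Field: 283.74/20 → 14 → O, 149.88/10 → 14 → O; chars OO.
Square: 3.74/2 → 1, 9.88/1 → 9; chars 19.

OO19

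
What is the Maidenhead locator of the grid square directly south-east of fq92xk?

GQ02aj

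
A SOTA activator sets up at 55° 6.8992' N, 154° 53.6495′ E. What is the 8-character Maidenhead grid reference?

QO75kc77

Add 180° to longitude and 90° to latitude: 334.89416, 145.11499.
Field: lon ⌊334.89416/20⌋ = 16 → Q; lat ⌊145.11499/10⌋ = 14 → O.
Square: lon ⌊14.89416/2⌋ = 7; lat ⌊5.11499/1⌋ = 5.
Subsquare: lon ⌊0.89416/0.0833333⌋ = 10 → k; lat ⌊0.11499/0.0416667⌋ = 2 → c.
Extended square: lon ⌊0.06083/0.00833333⌋ = 7; lat ⌊0.03165/0.00416667⌋ = 7.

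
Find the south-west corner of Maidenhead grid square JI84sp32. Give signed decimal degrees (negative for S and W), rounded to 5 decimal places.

Field J=9, I=8: +9·20° lon, +8·10° lat → SW at lon 0°, lat -10°.
Square 8, 4: +8·2° lon, +4·1° lat → SW at lon 16°, lat -6°.
Subsquare s=18, p=15: +18·0.0833333° lon, +15·0.0416667° lat → SW at lon 17.5°, lat -5.375°.
Extended square 3, 2: +3·0.00833333° lon, +2·0.00416667° lat → SW at lon 17.525°, lat -5.36667°.
latitude -5.36667, longitude 17.52500.

-5.36667, 17.52500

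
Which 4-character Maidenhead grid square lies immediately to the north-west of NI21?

NI12

Longitude square 2; −1 → 1.
Latitude square 1; +1 → 2.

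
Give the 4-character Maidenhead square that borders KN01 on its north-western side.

JN92

Longitude square 0; −1 → -1, wraps to 9, carry into field.
Longitude field K = 10; −1 → 9 = J.
Latitude square 1; +1 → 2.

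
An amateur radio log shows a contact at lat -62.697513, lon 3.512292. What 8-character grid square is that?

JC17sh12

Shift to the Maidenhead origin (180°W, 90°S): lon 183.51229, lat 27.30249.
Field: 183.51229/20 → 9 → J, 27.30249/10 → 2 → C; chars JC.
Square: 3.51229/2 → 1, 7.30249/1 → 7; chars 17.
Subsquare: 1.51229/0.0833333 → 18 → s, 0.30249/0.0416667 → 7 → h; chars sh.
Extended square: 0.01229/0.00833333 → 1, 0.01082/0.00416667 → 2; chars 12.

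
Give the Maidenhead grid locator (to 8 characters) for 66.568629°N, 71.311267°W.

FP46in26

Shift to the Maidenhead origin (180°W, 90°S): lon 108.68873, lat 156.56863.
Field: lon ⌊108.68873/20⌋ = 5 → F; lat ⌊156.56863/10⌋ = 15 → P.
Square: lon ⌊8.68873/2⌋ = 4; lat ⌊6.56863/1⌋ = 6.
Subsquare: lon ⌊0.68873/0.0833333⌋ = 8 → i; lat ⌊0.56863/0.0416667⌋ = 13 → n.
Extended square: lon ⌊0.02207/0.00833333⌋ = 2; lat ⌊0.02696/0.00416667⌋ = 6.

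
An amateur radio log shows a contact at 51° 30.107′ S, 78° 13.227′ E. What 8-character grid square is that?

MD98cl69

Shift to the Maidenhead origin (180°W, 90°S): lon 258.22045, lat 38.49822.
Field: 258.22045/20 → 12 → M, 38.49822/10 → 3 → D; chars MD.
Square: 18.22045/2 → 9, 8.49822/1 → 8; chars 98.
Subsquare: 0.22045/0.0833333 → 2 → c, 0.49822/0.0416667 → 11 → l; chars cl.
Extended square: 0.05378/0.00833333 → 6, 0.03988/0.00416667 → 9; chars 69.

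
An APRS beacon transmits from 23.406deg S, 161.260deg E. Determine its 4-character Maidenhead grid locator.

Shift to the Maidenhead origin (180°W, 90°S): lon 341.26, lat 66.59.
Field: 341.26/20 → 17 → R, 66.59/10 → 6 → G; chars RG.
Square: 1.26/2 → 0, 6.59/1 → 6; chars 06.

RG06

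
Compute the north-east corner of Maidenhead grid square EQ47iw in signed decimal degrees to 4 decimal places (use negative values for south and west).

77.9583, -91.2500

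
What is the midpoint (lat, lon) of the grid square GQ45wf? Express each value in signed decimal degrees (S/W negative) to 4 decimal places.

Field G=6, Q=16: +6·20° lon, +16·10° lat → SW at lon -60°, lat 70°.
Square 4, 5: +4·2° lon, +5·1° lat → SW at lon -52°, lat 75°.
Subsquare w=22, f=5: +22·0.0833333° lon, +5·0.0416667° lat → SW at lon -50.1667°, lat 75.2083°.
Cell spans 0.0833333° lon × 0.0416667° lat. Centre is SW corner plus half of each.
latitude 75.2292, longitude -50.1250.

75.2292, -50.1250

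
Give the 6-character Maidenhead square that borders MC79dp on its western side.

MC79cp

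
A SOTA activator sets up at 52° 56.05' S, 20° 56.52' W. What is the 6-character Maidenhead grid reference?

HD97mb

Add 180° to longitude and 90° to latitude: 159.0580, 37.0658.
Field (20°×10°, letters A–R): lon ⌊159.0580/20⌋ = 7 → H; lat ⌊37.0658/10⌋ = 3 → D.
Square (2°×1°, digits 0–9): lon ⌊19.0580/2⌋ = 9; lat ⌊7.0658/1⌋ = 7.
Subsquare (5′×2.5′, letters a–x): lon ⌊1.0580/0.0833333⌋ = 12 → m; lat ⌊0.0658/0.0416667⌋ = 1 → b.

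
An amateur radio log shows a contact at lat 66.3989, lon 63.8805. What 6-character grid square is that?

Offset from 180°W / 90°S: lon 243.8805°, lat 156.3989°.
Field (20°×10°, letters A–R): lon ⌊243.8805/20⌋ = 12 → M; lat ⌊156.3989/10⌋ = 15 → P.
Square (2°×1°, digits 0–9): lon ⌊3.8805/2⌋ = 1; lat ⌊6.3989/1⌋ = 6.
Subsquare (5′×2.5′, letters a–x): lon ⌊1.8805/0.0833333⌋ = 22 → w; lat ⌊0.3989/0.0416667⌋ = 9 → j.

MP16wj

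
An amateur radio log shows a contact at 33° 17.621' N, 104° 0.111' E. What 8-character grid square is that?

OM23ah00

Offset from 180°W / 90°S: lon 284.00185°, lat 123.29368°.
Field: lon ⌊284.00185/20⌋ = 14 → O; lat ⌊123.29368/10⌋ = 12 → M.
Square: lon ⌊4.00185/2⌋ = 2; lat ⌊3.29368/1⌋ = 3.
Subsquare: lon ⌊0.00185/0.0833333⌋ = 0 → a; lat ⌊0.29368/0.0416667⌋ = 7 → h.
Extended square: lon ⌊0.00185/0.00833333⌋ = 0; lat ⌊0.00202/0.00416667⌋ = 0.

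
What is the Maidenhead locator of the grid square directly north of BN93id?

BN93ie

Latitude subsquare d = 3; +1 → 4 = e.
The longitude characters are unchanged.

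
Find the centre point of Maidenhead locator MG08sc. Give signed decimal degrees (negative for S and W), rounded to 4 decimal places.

-21.8958, 61.5417

Field M=12, G=6: +12·20° lon, +6·10° lat → SW at lon 60°, lat -30°.
Square 0, 8: +0·2° lon, +8·1° lat → SW at lon 60°, lat -22°.
Subsquare s=18, c=2: +18·0.0833333° lon, +2·0.0416667° lat → SW at lon 61.5°, lat -21.9167°.
Cell spans 0.0833333° lon × 0.0416667° lat. Centre is SW corner plus half of each.
latitude -21.8958, longitude 61.5417.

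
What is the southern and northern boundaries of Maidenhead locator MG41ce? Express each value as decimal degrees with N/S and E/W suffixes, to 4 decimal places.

28.8333° S, 28.7917° S

Field M=12, G=6: +12·20° lon, +6·10° lat → SW at lon 60°, lat -30°.
Square 4, 1: +4·2° lon, +1·1° lat → SW at lon 68°, lat -29°.
Subsquare c=2, e=4: +2·0.0833333° lon, +4·0.0416667° lat → SW at lon 68.1667°, lat -28.8333°.
Cell spans 0.0833333° lon × 0.0416667° lat.
south 28.8333° S, north 28.7917° S.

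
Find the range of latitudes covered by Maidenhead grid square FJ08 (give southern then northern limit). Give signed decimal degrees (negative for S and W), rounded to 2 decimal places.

Field F=5, J=9: +5·20° lon, +9·10° lat → SW at lon -80°, lat 0°.
Square 0, 8: +0·2° lon, +8·1° lat → SW at lon -80°, lat 8°.
Cell spans 2° lon × 1° lat.
south 8.00, north 9.00.

8.00, 9.00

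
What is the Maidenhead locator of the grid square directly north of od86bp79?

Latitude extended square 9; +1 → 10, wraps to 0, carry into subsquare.
Latitude subsquare p = 15; +1 → 16 = q.
The longitude characters are unchanged.

OD86bq70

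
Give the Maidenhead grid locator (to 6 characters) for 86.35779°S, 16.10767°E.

Shift to the Maidenhead origin (180°W, 90°S): lon 196.1077, lat 3.6422.
Field: lon ⌊196.1077/20⌋ = 9 → J; lat ⌊3.6422/10⌋ = 0 → A.
Square: lon ⌊16.1077/2⌋ = 8; lat ⌊3.6422/1⌋ = 3.
Subsquare: lon ⌊0.1077/0.0833333⌋ = 1 → b; lat ⌊0.6422/0.0416667⌋ = 15 → p.

JA83bp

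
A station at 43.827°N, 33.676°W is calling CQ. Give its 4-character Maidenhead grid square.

HN33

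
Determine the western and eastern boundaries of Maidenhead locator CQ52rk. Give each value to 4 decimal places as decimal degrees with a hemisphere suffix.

Field C=2, Q=16: +2·20° lon, +16·10° lat → SW at lon -140°, lat 70°.
Square 5, 2: +5·2° lon, +2·1° lat → SW at lon -130°, lat 72°.
Subsquare r=17, k=10: +17·0.0833333° lon, +10·0.0416667° lat → SW at lon -128.583°, lat 72.4167°.
Cell spans 0.0833333° lon × 0.0416667° lat.
west 128.5833° W, east 128.5000° W.

128.5833° W, 128.5000° W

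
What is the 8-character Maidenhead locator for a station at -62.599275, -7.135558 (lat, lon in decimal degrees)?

IC67kj36

Add 180° to longitude and 90° to latitude: 172.86444, 27.40073.
Field: lon ⌊172.86444/20⌋ = 8 → I; lat ⌊27.40073/10⌋ = 2 → C.
Square: lon ⌊12.86444/2⌋ = 6; lat ⌊7.40073/1⌋ = 7.
Subsquare: lon ⌊0.86444/0.0833333⌋ = 10 → k; lat ⌊0.40073/0.0416667⌋ = 9 → j.
Extended square: lon ⌊0.03111/0.00833333⌋ = 3; lat ⌊0.02573/0.00416667⌋ = 6.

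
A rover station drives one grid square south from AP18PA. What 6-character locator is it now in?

AP17px

Latitude subsquare a = 0; −1 → -1, wraps to 23 = x, carry into square.
Latitude square 8; −1 → 7.
The longitude characters are unchanged.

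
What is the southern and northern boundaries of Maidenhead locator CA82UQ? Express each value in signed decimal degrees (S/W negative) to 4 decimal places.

-87.3333, -87.2917

Field C=2, A=0: +2·20° lon, +0·10° lat → SW at lon -140°, lat -90°.
Square 8, 2: +8·2° lon, +2·1° lat → SW at lon -124°, lat -88°.
Subsquare u=20, q=16: +20·0.0833333° lon, +16·0.0416667° lat → SW at lon -122.333°, lat -87.3333°.
Cell spans 0.0833333° lon × 0.0416667° lat.
south -87.3333, north -87.2917.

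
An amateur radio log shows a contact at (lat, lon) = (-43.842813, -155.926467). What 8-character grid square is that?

BE26ad87

Offset from 180°W / 90°S: lon 24.07353°, lat 46.15719°.
Field: 24.07353/20 → 1 → B, 46.15719/10 → 4 → E; chars BE.
Square: 4.07353/2 → 2, 6.15719/1 → 6; chars 26.
Subsquare: 0.07353/0.0833333 → 0 → a, 0.15719/0.0416667 → 3 → d; chars ad.
Extended square: 0.07353/0.00833333 → 8, 0.03219/0.00416667 → 7; chars 87.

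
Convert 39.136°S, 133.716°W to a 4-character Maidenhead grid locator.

CF30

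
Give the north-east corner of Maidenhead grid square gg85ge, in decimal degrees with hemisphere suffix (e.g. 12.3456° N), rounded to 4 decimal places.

24.7917° S, 43.4167° W

Field G=6, G=6: +6·20° lon, +6·10° lat → SW at lon -60°, lat -30°.
Square 8, 5: +8·2° lon, +5·1° lat → SW at lon -44°, lat -25°.
Subsquare g=6, e=4: +6·0.0833333° lon, +4·0.0416667° lat → SW at lon -43.5°, lat -24.8333°.
Cell spans 0.0833333° lon × 0.0416667° lat. NE corner is SW corner plus one full cell.
latitude 24.7917° S, longitude 43.4167° W.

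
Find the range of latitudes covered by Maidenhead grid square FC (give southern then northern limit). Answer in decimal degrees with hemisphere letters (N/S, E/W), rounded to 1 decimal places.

70.0° S, 60.0° S

Field F=5, C=2: +5·20° lon, +2·10° lat → SW at lon -80°, lat -70°.
Cell spans 20° lon × 10° lat.
south 70.0° S, north 60.0° S.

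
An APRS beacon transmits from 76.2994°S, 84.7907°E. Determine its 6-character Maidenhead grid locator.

Offset from 180°W / 90°S: lon 264.7907°, lat 13.7006°.
Field (20°×10°, letters A–R): lon ⌊264.7907/20⌋ = 13 → N; lat ⌊13.7006/10⌋ = 1 → B.
Square (2°×1°, digits 0–9): lon ⌊4.7907/2⌋ = 2; lat ⌊3.7006/1⌋ = 3.
Subsquare (5′×2.5′, letters a–x): lon ⌊0.7907/0.0833333⌋ = 9 → j; lat ⌊0.7006/0.0416667⌋ = 16 → q.

NB23jq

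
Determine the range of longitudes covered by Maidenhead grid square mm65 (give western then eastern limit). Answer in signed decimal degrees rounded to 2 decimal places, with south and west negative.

Field M=12, M=12: +12·20° lon, +12·10° lat → SW at lon 60°, lat 30°.
Square 6, 5: +6·2° lon, +5·1° lat → SW at lon 72°, lat 35°.
Cell spans 2° lon × 1° lat.
west 72.00, east 74.00.

72.00, 74.00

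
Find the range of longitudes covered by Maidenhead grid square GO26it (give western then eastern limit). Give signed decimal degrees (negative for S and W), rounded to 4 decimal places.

-55.3333, -55.2500

Field G=6, O=14: +6·20° lon, +14·10° lat → SW at lon -60°, lat 50°.
Square 2, 6: +2·2° lon, +6·1° lat → SW at lon -56°, lat 56°.
Subsquare i=8, t=19: +8·0.0833333° lon, +19·0.0416667° lat → SW at lon -55.3333°, lat 56.7917°.
Cell spans 0.0833333° lon × 0.0416667° lat.
west -55.3333, east -55.2500.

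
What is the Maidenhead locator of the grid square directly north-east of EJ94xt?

FJ04au

Longitude subsquare x = 23; +1 → 24, wraps to 0 = a, carry into square.
Longitude square 9; +1 → 10, wraps to 0, carry into field.
Longitude field E = 4; +1 → 5 = F.
Latitude subsquare t = 19; +1 → 20 = u.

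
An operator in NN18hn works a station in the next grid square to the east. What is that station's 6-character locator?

NN18in

Longitude subsquare h = 7; +1 → 8 = i.
The latitude characters are unchanged.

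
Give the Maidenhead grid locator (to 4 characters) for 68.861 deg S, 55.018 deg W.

GC21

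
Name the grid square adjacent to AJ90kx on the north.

AJ91ka

Latitude subsquare x = 23; +1 → 24, wraps to 0 = a, carry into square.
Latitude square 0; +1 → 1.
The longitude characters are unchanged.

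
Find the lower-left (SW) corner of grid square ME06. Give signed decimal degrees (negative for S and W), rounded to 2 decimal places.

-44.00, 60.00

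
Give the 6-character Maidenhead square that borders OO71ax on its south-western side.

OO61xw

Longitude subsquare a = 0; −1 → -1, wraps to 23 = x, carry into square.
Longitude square 7; −1 → 6.
Latitude subsquare x = 23; −1 → 22 = w.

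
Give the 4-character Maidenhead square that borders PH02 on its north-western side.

OH93

Longitude square 0; −1 → -1, wraps to 9, carry into field.
Longitude field P = 15; −1 → 14 = O.
Latitude square 2; +1 → 3.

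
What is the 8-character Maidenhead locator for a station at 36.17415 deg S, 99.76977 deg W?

EF03ct78

Offset from 180°W / 90°S: lon 80.23023°, lat 53.82585°.
Field: lon ⌊80.23023/20⌋ = 4 → E; lat ⌊53.82585/10⌋ = 5 → F.
Square: lon ⌊0.23023/2⌋ = 0; lat ⌊3.82585/1⌋ = 3.
Subsquare: lon ⌊0.23023/0.0833333⌋ = 2 → c; lat ⌊0.82585/0.0416667⌋ = 19 → t.
Extended square: lon ⌊0.06356/0.00833333⌋ = 7; lat ⌊0.03418/0.00416667⌋ = 8.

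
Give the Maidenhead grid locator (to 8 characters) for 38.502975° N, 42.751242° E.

LM18jm00

Offset from 180°W / 90°S: lon 222.75124°, lat 128.50297°.
Field (20°×10°, letters A–R): 222.75124/20 → 11 → L, 128.50297/10 → 12 → M; chars LM.
Square (2°×1°, digits 0–9): 2.75124/2 → 1, 8.50297/1 → 8; chars 18.
Subsquare (5′×2.5′, letters a–x): 0.75124/0.0833333 → 9 → j, 0.50297/0.0416667 → 12 → m; chars jm.
Extended square (30″×15″, digits 0–9): 0.00124/0.00833333 → 0, 0.00297/0.00416667 → 0; chars 00.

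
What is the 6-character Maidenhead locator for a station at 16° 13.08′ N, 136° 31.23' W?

Shift to the Maidenhead origin (180°W, 90°S): lon 43.4795, lat 106.2180.
Field: 43.4795/20 → 2 → C, 106.2180/10 → 10 → K; chars CK.
Square: 3.4795/2 → 1, 6.2180/1 → 6; chars 16.
Subsquare: 1.4795/0.0833333 → 17 → r, 0.2180/0.0416667 → 5 → f; chars rf.

CK16rf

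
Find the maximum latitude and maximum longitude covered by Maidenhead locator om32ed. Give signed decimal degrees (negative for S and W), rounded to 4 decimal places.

Field O=14, M=12: +14·20° lon, +12·10° lat → SW at lon 100°, lat 30°.
Square 3, 2: +3·2° lon, +2·1° lat → SW at lon 106°, lat 32°.
Subsquare e=4, d=3: +4·0.0833333° lon, +3·0.0416667° lat → SW at lon 106.333°, lat 32.125°.
Cell spans 0.0833333° lon × 0.0416667° lat. NE corner is SW corner plus one full cell.
latitude 32.1667, longitude 106.4167.

32.1667, 106.4167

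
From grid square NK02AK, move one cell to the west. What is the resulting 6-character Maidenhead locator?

Longitude subsquare a = 0; −1 → -1, wraps to 23 = x, carry into square.
Longitude square 0; −1 → -1, wraps to 9, carry into field.
Longitude field N = 13; −1 → 12 = M.
The latitude characters are unchanged.

MK92xk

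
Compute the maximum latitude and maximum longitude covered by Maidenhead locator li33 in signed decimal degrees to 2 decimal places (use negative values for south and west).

Field L=11, I=8: +11·20° lon, +8·10° lat → SW at lon 40°, lat -10°.
Square 3, 3: +3·2° lon, +3·1° lat → SW at lon 46°, lat -7°.
Cell spans 2° lon × 1° lat. NE corner is SW corner plus one full cell.
latitude -6.00, longitude 48.00.

-6.00, 48.00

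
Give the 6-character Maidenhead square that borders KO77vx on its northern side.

KO78va

Latitude subsquare x = 23; +1 → 24, wraps to 0 = a, carry into square.
Latitude square 7; +1 → 8.
The longitude characters are unchanged.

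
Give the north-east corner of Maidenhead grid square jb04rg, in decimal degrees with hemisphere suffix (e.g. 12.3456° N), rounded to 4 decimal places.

Field J=9, B=1: +9·20° lon, +1·10° lat → SW at lon 0°, lat -80°.
Square 0, 4: +0·2° lon, +4·1° lat → SW at lon 0°, lat -76°.
Subsquare r=17, g=6: +17·0.0833333° lon, +6·0.0416667° lat → SW at lon 1.41667°, lat -75.75°.
Cell spans 0.0833333° lon × 0.0416667° lat. NE corner is SW corner plus one full cell.
latitude 75.7083° S, longitude 1.5000° E.

75.7083° S, 1.5000° E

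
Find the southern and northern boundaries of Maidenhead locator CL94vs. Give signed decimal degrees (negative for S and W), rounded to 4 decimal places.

Field C=2, L=11: +2·20° lon, +11·10° lat → SW at lon -140°, lat 20°.
Square 9, 4: +9·2° lon, +4·1° lat → SW at lon -122°, lat 24°.
Subsquare v=21, s=18: +21·0.0833333° lon, +18·0.0416667° lat → SW at lon -120.25°, lat 24.75°.
Cell spans 0.0833333° lon × 0.0416667° lat.
south 24.7500, north 24.7917.

24.7500, 24.7917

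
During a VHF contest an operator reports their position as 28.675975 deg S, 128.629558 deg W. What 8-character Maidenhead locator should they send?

Add 180° to longitude and 90° to latitude: 51.37044, 61.32402.
Field (20°×10°, letters A–R): lon ⌊51.37044/20⌋ = 2 → C; lat ⌊61.32402/10⌋ = 6 → G.
Square (2°×1°, digits 0–9): lon ⌊11.37044/2⌋ = 5; lat ⌊1.32402/1⌋ = 1.
Subsquare (5′×2.5′, letters a–x): lon ⌊1.37044/0.0833333⌋ = 16 → q; lat ⌊0.32402/0.0416667⌋ = 7 → h.
Extended square (30″×15″, digits 0–9): lon ⌊0.03711/0.00833333⌋ = 4; lat ⌊0.03236/0.00416667⌋ = 7.

CG51qh47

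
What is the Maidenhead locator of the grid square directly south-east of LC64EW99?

LC64fw08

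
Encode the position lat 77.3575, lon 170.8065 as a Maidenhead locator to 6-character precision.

RQ57ji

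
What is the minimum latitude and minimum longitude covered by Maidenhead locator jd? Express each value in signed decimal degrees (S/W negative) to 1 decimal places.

-60.0, 0.0

Field J=9, D=3: +9·20° lon, +3·10° lat → SW at lon 0°, lat -60°.
latitude -60.0, longitude 0.0.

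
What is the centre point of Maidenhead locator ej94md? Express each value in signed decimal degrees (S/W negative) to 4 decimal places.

4.1458, -80.9583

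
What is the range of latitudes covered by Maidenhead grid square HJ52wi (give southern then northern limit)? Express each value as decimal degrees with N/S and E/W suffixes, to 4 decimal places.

2.3333° N, 2.3750° N

Field H=7, J=9: +7·20° lon, +9·10° lat → SW at lon -40°, lat 0°.
Square 5, 2: +5·2° lon, +2·1° lat → SW at lon -30°, lat 2°.
Subsquare w=22, i=8: +22·0.0833333° lon, +8·0.0416667° lat → SW at lon -28.1667°, lat 2.33333°.
Cell spans 0.0833333° lon × 0.0416667° lat.
south 2.3333° N, north 2.3750° N.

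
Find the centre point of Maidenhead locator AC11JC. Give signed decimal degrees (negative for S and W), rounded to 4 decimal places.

Field A=0, C=2: +0·20° lon, +2·10° lat → SW at lon -180°, lat -70°.
Square 1, 1: +1·2° lon, +1·1° lat → SW at lon -178°, lat -69°.
Subsquare j=9, c=2: +9·0.0833333° lon, +2·0.0416667° lat → SW at lon -177.25°, lat -68.9167°.
Cell spans 0.0833333° lon × 0.0416667° lat. Centre is SW corner plus half of each.
latitude -68.8958, longitude -177.2083.

-68.8958, -177.2083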